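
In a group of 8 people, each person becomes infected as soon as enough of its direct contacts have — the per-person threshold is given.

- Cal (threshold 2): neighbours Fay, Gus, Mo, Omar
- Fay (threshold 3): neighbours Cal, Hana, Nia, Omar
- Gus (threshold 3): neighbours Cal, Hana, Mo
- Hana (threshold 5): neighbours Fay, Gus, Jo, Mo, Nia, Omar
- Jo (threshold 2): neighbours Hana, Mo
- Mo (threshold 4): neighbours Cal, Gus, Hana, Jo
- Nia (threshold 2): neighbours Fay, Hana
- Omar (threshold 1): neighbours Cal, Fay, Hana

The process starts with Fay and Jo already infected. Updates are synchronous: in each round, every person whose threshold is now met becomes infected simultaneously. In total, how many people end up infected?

Round 1 — Fay, Jo become infected (initial).
Round 2 — checking thresholds:
  Cal: 1 of 4 neighbours < 2, below threshold.
  Hana: 2 of 6 neighbours < 5, below threshold.
  Mo: 1 of 4 neighbours < 4, below threshold.
  Nia: 1 of 2 neighbours < 2, below threshold.
  Omar: 1 of 3 neighbours ≥ 1, becomes infected.
Round 3 — checking thresholds:
  Cal: 2 of 4 neighbours ≥ 2, becomes infected.
  Hana: 3 of 6 neighbours < 5, below threshold.
  Mo: 1 of 4 neighbours < 4, below threshold.
  Nia: 1 of 2 neighbours < 2, below threshold.
Round 4 — no new infections; cascade stops.

4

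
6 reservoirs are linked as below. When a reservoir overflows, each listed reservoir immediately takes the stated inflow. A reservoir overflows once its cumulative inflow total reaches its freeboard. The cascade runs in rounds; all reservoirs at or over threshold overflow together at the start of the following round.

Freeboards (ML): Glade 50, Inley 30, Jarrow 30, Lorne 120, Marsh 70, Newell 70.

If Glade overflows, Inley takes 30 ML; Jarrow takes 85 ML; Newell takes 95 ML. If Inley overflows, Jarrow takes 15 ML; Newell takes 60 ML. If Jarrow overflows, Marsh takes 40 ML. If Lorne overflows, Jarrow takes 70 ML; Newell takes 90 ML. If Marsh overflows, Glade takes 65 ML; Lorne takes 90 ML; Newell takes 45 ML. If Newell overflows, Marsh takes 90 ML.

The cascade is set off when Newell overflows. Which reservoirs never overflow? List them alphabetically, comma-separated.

Lorne

Round 1 — Newell overflows (initial).
  Marsh: +90 → 90 ≥ 70
Round 2 — Marsh overflows.
  Glade: +65 → 65 ≥ 50
  Lorne: +90 → 90 < 120
Round 3 — Glade overflows.
  Inley: +30 → 30 ≥ 30
  Jarrow: +85 → 85 ≥ 30
Round 4 — Inley, Jarrow overflow.
No further overflows.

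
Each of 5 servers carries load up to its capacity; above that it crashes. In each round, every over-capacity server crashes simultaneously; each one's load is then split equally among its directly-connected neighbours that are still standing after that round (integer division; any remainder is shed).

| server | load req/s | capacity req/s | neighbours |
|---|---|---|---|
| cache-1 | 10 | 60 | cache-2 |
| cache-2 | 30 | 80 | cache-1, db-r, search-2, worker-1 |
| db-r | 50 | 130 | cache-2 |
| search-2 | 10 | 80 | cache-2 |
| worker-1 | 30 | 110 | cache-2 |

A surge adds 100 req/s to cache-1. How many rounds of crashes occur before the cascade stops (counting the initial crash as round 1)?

2

Round 1 — cache-1 at 110 > 60. cache-1 crashes.
  cache-1 sheds 110 req/s to cache-2: 110 each.
    cache-2: 30+110 = 140 > 80
Round 2 — cache-2 crashes.
  cache-2 sheds 140 req/s to db-r, search-2, worker-1: 46 each (2 lost).
    db-r: 50+46 = 96 ≤ 130
    search-2: 10+46 = 56 ≤ 80
    worker-1: 30+46 = 76 ≤ 110
No further crashes.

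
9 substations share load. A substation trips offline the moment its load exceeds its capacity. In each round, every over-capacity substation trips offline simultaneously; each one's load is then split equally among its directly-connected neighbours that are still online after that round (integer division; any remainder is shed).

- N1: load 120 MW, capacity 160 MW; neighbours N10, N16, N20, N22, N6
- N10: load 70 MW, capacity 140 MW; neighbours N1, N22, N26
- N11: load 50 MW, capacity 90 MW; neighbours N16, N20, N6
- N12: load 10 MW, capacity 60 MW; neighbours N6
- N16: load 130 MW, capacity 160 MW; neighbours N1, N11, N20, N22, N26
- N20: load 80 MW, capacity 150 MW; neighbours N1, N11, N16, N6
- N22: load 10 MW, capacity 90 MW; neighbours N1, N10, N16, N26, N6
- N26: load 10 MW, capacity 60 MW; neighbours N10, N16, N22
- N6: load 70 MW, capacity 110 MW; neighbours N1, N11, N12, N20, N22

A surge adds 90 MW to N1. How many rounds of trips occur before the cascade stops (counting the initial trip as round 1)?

Round 1 — N1 at 210 > 160. N1 trips offline.
  N1 sheds 210 MW to N10, N16, N20, N22, N6: 42 each.
    N10: 70+42 = 112 ≤ 140
    N16: 130+42 = 172 > 160
    N20: 80+42 = 122 ≤ 150
    N22: 10+42 = 52 ≤ 90
    N6: 70+42 = 112 > 110
Round 2 — N16, N6 trip offline.
  N16 sheds 172 MW to N11, N20, N22, N26: 43 each.
    N11: 50+43 = 93 > 90
    N20: 122+43 = 165 > 150
    N22: 52+43 = 95 > 90
    N26: 10+43 = 53 ≤ 60
  N6 sheds 112 MW to N11, N12, N20, N22: 28 each.
    N11: 93+28 = 121 > 90
    N12: 10+28 = 38 ≤ 60
    N20: 165+28 = 193 > 150
    N22: 95+28 = 123 > 90
Round 3 — N11, N20, N22 trip offline.
  N11 sheds 121 MW: no online neighbours, lost.
  N20 sheds 193 MW: no online neighbours, lost.
  N22 sheds 123 MW to N10, N26: 61 each (1 lost).
    N10: 112+61 = 173 > 140
    N26: 53+61 = 114 > 60
Round 4 — N10, N26 trip offline.
  N10 sheds 173 MW: no online neighbours, lost.
  N26 sheds 114 MW: no online neighbours, lost.
No further trips.

4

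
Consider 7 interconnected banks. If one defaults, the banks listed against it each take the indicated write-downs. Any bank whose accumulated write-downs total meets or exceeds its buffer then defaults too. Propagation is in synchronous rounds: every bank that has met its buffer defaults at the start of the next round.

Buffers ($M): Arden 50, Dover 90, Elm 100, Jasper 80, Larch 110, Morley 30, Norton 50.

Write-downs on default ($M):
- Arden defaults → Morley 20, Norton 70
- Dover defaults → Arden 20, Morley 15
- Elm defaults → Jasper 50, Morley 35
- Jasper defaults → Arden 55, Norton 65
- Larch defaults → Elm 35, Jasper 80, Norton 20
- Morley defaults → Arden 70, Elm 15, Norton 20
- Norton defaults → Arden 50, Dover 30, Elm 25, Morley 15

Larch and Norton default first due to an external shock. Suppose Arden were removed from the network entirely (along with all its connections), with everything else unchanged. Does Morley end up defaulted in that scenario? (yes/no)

With Arden removed:
Round 1 — Larch, Norton default (initial).
  Dover: +30 → 30 < 90
  Elm: +35+25 → 60 < 100
  Jasper: +80 → 80 ≥ 80
  Morley: +15 → 15 < 30
Round 2 — Jasper defaults.
No further defaults.

no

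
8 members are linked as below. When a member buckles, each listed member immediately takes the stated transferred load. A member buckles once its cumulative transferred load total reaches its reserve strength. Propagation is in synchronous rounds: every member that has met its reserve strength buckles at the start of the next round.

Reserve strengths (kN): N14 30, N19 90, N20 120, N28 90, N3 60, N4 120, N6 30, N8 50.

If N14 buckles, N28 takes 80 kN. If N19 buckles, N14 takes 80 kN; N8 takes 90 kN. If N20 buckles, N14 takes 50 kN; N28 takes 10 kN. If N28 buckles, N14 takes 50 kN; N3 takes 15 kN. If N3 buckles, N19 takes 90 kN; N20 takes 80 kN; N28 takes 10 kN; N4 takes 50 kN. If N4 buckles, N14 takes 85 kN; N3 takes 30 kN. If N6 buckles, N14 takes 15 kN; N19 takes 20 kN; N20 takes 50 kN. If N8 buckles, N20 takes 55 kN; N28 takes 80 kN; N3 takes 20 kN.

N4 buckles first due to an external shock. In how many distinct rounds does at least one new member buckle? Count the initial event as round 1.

Round 1 — N4 buckles (initial).
  N14: +85 → 85 ≥ 30
  N3: +30 → 30 < 60
Round 2 — N14 buckles.
  N28: +80 → 80 < 90
No further bucklings.

2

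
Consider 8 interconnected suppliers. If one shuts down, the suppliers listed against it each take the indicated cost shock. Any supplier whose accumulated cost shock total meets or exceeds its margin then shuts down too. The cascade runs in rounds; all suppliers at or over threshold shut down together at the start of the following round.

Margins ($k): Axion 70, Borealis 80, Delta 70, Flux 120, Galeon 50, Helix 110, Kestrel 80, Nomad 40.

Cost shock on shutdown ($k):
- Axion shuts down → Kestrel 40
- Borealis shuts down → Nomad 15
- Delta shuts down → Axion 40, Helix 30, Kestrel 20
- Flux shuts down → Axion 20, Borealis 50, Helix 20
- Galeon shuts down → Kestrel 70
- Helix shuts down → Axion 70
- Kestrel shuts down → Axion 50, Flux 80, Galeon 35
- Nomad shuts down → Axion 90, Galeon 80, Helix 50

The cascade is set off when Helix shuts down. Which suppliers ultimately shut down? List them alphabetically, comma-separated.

Round 1 — Helix shuts down (initial).
  Axion: +70 → 70 ≥ 70
Round 2 — Axion shuts down.
  Kestrel: +40 → 40 < 80
No further shutdowns.

Axion, Helix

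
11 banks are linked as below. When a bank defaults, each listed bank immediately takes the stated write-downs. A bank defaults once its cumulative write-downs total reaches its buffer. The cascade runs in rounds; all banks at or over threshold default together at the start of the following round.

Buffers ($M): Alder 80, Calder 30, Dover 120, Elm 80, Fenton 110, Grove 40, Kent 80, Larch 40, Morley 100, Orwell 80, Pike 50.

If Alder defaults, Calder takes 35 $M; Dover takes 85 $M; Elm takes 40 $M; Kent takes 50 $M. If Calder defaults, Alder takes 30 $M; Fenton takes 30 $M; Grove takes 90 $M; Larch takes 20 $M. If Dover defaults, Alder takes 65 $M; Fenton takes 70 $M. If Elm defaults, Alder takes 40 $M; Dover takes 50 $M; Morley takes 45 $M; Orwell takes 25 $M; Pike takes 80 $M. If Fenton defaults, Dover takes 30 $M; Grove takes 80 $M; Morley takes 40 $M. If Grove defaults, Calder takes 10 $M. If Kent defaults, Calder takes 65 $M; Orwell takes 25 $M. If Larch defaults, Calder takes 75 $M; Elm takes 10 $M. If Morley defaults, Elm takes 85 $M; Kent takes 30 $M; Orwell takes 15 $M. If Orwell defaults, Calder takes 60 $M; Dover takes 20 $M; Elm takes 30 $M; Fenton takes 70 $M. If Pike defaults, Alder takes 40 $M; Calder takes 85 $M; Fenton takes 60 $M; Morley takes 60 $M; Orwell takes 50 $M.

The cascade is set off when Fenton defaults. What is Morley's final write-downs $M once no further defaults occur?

40

Round 1 — Fenton defaults (initial).
  Dover: +30 → 30 < 120
  Grove: +80 → 80 ≥ 40
  Morley: +40 → 40 < 100
Round 2 — Grove defaults.
  Calder: +10 → 10 < 30
No further defaults.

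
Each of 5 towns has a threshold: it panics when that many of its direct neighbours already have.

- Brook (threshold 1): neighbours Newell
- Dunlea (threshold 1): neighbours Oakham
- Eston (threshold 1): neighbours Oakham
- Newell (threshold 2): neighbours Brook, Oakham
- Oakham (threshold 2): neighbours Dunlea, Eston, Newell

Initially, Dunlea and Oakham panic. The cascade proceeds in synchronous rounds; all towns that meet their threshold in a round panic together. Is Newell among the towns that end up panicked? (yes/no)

no

Round 1 — Dunlea, Oakham panic (initial).
Round 2 — checking thresholds:
  Eston: 1 of 1 neighbours ≥ 1, panics.
  Newell: 1 of 2 neighbours < 2, not yet.
Round 3 — no new panics; cascade stops.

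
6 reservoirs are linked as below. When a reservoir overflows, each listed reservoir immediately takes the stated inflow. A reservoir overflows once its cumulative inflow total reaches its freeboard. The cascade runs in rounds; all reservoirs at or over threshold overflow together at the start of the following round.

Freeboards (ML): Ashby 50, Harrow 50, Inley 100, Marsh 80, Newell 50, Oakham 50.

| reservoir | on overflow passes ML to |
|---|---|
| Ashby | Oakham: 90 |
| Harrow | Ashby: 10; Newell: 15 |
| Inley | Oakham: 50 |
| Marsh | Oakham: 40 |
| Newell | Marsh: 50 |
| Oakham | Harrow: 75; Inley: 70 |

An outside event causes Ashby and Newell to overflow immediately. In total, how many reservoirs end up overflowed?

Round 1 — Ashby, Newell overflow (initial).
  Marsh: +50 → 50 < 80
  Oakham: +90 → 90 ≥ 50
Round 2 — Oakham overflows.
  Harrow: +75 → 75 ≥ 50
  Inley: +70 → 70 < 100
Round 3 — Harrow overflows.
No further overflows.

4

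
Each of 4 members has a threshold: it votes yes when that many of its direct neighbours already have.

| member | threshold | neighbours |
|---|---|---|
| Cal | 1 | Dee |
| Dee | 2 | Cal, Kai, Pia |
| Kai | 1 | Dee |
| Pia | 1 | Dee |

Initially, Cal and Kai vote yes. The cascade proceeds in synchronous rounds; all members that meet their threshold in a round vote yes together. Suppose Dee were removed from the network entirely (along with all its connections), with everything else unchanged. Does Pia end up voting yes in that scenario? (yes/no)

no

With Dee removed:
Round 1 — Cal, Kai vote yes (initial).
Round 2 — no new yes votes; cascade stops.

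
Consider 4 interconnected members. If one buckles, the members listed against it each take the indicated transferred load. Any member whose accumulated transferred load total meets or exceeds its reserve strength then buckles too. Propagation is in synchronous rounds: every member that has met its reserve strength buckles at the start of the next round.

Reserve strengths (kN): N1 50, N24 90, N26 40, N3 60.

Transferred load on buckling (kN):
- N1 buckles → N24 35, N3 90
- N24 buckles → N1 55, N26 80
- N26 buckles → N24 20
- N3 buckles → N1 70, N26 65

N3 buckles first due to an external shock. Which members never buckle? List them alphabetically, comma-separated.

N24

Round 1 — N3 buckles (initial).
  N1: +70 → 70 ≥ 50
  N26: +65 → 65 ≥ 40
Round 2 — N1, N26 buckle.
  N24: +35+20 → 55 < 90
No further bucklings.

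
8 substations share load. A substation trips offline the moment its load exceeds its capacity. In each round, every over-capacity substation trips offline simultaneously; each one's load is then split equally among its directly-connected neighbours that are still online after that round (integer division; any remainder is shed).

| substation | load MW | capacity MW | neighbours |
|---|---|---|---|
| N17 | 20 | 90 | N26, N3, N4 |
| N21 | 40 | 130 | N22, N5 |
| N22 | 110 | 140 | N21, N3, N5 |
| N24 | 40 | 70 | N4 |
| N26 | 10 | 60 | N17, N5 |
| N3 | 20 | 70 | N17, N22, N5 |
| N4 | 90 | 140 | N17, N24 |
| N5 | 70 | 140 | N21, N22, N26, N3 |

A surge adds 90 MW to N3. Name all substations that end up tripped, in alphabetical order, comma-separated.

Round 1 — N3 at 110 > 70. N3 trips offline.
  N3 sheds 110 MW to N17, N22, N5: 36 each (2 lost).
    N17: 20+36 = 56 ≤ 90
    N22: 110+36 = 146 > 140
    N5: 70+36 = 106 ≤ 140
Round 2 — N22 trips offline.
  N22 sheds 146 MW to N21, N5: 73 each.
    N21: 40+73 = 113 ≤ 130
    N5: 106+73 = 179 > 140
Round 3 — N5 trips offline.
  N5 sheds 179 MW to N21, N26: 89 each (1 lost).
    N21: 113+89 = 202 > 130
    N26: 10+89 = 99 > 60
Round 4 — N21, N26 trip offline.
  N21 sheds 202 MW: no online neighbours, lost.
  N26 sheds 99 MW to N17: 99 each.
    N17: 56+99 = 155 > 90
Round 5 — N17 trips offline.
  N17 sheds 155 MW to N4: 155 each.
    N4: 90+155 = 245 > 140
Round 6 — N4 trips offline.
  N4 sheds 245 MW to N24: 245 each.
    N24: 40+245 = 285 > 70
Round 7 — N24 trips offline.
  N24 sheds 285 MW: no online neighbours, lost.
No further trips.

N17, N21, N22, N24, N26, N3, N4, N5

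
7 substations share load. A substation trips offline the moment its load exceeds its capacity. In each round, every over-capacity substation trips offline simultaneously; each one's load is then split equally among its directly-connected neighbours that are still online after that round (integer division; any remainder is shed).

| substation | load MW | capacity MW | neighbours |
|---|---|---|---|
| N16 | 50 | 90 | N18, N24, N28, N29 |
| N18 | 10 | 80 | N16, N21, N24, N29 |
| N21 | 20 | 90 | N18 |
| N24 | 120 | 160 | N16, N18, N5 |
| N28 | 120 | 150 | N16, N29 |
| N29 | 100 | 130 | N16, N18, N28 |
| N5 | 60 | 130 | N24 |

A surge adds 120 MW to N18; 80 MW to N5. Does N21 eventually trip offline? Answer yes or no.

Round 1 — N18 at 130 > 80; N5 at 140 > 130. N18, N5 trip offline.
  N18 sheds 130 MW to N16, N21, N24, N29: 32 each (2 lost).
    N16: 50+32 = 82 ≤ 90
    N21: 20+32 = 52 ≤ 90
    N24: 120+32 = 152 ≤ 160
    N29: 100+32 = 132 > 130
  N5 sheds 140 MW to N24: 140 each.
    N24: 152+140 = 292 > 160
Round 2 — N24, N29 trip offline.
  N24 sheds 292 MW to N16: 292 each.
    N16: 82+292 = 374 > 90
  N29 sheds 132 MW to N16, N28: 66 each.
    N16: 374+66 = 440 > 90
    N28: 120+66 = 186 > 150
Round 3 — N16, N28 trip offline.
  N16 sheds 440 MW: no online neighbours, lost.
  N28 sheds 186 MW: no online neighbours, lost.
No further trips.

no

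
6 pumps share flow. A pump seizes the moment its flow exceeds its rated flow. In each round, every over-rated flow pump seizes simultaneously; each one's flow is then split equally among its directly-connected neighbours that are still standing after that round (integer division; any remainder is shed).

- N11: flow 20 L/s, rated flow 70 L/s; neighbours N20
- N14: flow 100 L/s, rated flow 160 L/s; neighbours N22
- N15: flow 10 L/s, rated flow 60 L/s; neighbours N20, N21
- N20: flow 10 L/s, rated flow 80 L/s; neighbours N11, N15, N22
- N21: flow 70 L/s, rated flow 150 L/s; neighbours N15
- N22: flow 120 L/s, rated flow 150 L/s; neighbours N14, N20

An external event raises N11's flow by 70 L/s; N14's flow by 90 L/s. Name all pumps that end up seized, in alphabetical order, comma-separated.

N11, N14, N15, N20, N21, N22

Round 1 — N11 at 90 > 70; N14 at 190 > 160. N11, N14 seize.
  N11 sheds 90 L/s to N20: 90 each.
    N20: 10+90 = 100 > 80
  N14 sheds 190 L/s to N22: 190 each.
    N22: 120+190 = 310 > 150
Round 2 — N20, N22 seize.
  N20 sheds 100 L/s to N15: 100 each.
    N15: 10+100 = 110 > 60
  N22 sheds 310 L/s: no online neighbours, lost.
Round 3 — N15 seizes.
  N15 sheds 110 L/s to N21: 110 each.
    N21: 70+110 = 180 > 150
Round 4 — N21 seizes.
  N21 sheds 180 L/s: no online neighbours, lost.
No further seizures.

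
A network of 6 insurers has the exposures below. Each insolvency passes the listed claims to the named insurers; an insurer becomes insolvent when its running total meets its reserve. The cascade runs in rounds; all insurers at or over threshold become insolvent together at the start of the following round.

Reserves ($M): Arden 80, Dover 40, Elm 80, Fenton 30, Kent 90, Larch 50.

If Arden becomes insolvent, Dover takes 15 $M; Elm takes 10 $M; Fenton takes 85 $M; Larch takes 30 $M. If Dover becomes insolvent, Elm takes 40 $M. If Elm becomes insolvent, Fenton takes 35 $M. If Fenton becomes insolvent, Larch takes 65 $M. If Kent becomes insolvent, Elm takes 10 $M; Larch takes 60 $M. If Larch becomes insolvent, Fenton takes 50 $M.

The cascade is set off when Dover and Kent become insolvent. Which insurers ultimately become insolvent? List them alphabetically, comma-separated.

Dover, Fenton, Kent, Larch

Round 1 — Dover, Kent become insolvent (initial).
  Elm: +40+10 → 50 < 80
  Larch: +60 → 60 ≥ 50
Round 2 — Larch becomes insolvent.
  Fenton: +50 → 50 ≥ 30
Round 3 — Fenton becomes insolvent.
No further insolvencies.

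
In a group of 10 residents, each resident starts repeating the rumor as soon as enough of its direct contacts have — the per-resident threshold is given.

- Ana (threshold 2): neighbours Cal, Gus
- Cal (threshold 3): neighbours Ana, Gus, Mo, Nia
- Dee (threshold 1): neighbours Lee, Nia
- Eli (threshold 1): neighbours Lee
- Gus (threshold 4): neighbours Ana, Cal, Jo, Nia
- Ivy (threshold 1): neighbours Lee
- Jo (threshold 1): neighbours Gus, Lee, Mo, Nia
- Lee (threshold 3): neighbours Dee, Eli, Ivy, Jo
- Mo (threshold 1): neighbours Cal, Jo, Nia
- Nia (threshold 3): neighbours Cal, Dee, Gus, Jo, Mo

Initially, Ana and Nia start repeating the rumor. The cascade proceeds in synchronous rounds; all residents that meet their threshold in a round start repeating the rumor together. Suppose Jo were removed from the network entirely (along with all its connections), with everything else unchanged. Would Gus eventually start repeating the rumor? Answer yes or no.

With Jo removed:
Round 1 — Ana, Nia start repeating the rumor (initial).
Round 2 — checking thresholds:
  Cal: 2 of 4 neighbours < 3, holds.
  Dee: 1 of 2 neighbours ≥ 1, starts repeating the rumor.
  Gus: 2 of 3 neighbours < 4, holds.
  Mo: 1 of 2 neighbours ≥ 1, starts repeating the rumor.
Round 3 — checking thresholds:
  Cal: 3 of 4 neighbours ≥ 3, starts repeating the rumor.
  Gus: 2 of 3 neighbours < 4, holds.
  Lee: 1 of 3 neighbours < 3, holds.
Round 4 — no new spreads; cascade stops.

no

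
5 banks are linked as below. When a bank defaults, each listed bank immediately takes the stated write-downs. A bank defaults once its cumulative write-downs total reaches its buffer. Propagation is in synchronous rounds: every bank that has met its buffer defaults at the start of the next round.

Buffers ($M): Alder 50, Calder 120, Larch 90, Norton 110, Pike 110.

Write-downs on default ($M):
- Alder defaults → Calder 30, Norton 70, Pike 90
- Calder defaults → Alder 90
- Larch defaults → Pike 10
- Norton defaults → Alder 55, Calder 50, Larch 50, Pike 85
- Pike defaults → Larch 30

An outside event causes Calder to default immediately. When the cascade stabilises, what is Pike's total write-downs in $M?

90

Round 1 — Calder defaults (initial).
  Alder: +90 → 90 ≥ 50
Round 2 — Alder defaults.
  Norton: +70 → 70 < 110
  Pike: +90 → 90 < 110
No further defaults.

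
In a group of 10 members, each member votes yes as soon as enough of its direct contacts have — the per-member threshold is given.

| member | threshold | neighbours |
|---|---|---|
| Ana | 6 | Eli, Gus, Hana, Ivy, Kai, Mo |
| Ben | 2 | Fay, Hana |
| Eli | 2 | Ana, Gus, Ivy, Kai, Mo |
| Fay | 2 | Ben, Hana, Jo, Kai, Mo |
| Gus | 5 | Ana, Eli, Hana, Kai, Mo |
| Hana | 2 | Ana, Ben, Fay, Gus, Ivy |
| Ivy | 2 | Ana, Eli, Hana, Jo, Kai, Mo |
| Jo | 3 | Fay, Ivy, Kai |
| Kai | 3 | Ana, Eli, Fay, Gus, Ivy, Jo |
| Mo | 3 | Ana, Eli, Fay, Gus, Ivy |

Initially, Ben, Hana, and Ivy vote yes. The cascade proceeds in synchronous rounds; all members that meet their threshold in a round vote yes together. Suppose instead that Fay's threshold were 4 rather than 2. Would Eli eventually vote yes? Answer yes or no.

no

With Fay's threshold at 4:
Round 1 — Ben, Hana, Ivy vote yes (initial).
Round 2 — no new yes votes; cascade stops.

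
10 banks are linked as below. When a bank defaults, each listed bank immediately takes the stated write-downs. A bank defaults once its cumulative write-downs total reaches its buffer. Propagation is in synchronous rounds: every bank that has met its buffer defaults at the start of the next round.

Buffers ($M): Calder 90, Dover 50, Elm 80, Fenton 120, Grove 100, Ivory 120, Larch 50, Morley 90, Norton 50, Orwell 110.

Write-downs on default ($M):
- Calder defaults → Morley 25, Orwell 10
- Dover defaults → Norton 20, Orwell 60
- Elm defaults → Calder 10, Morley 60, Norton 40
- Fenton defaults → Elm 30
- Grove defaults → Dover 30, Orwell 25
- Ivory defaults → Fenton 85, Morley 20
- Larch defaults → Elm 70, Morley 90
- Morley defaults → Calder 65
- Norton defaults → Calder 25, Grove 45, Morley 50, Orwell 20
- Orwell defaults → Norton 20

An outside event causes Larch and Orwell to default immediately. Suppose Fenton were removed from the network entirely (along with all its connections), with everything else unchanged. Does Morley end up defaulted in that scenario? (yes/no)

yes

With Fenton removed:
Round 1 — Larch, Orwell default (initial).
  Elm: +70 → 70 < 80
  Morley: +90 → 90 ≥ 90
  Norton: +20 → 20 < 50
Round 2 — Morley defaults.
  Calder: +65 → 65 < 90
No further defaults.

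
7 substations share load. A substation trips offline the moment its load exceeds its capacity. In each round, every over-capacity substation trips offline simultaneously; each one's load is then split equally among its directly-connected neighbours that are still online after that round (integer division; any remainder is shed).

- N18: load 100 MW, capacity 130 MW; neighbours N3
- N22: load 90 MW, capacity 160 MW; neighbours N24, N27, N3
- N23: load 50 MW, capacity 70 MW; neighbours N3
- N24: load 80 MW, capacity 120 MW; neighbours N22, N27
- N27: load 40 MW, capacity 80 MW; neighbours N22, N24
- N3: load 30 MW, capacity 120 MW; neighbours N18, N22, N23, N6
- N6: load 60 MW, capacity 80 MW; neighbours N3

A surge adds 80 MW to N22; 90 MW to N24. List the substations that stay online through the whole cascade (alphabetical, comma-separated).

N18, N23, N3, N6

Round 1 — N22 at 170 > 160; N24 at 170 > 120. N22, N24 trip offline.
  N22 sheds 170 MW to N27, N3: 85 each.
    N27: 40+85 = 125 > 80
    N3: 30+85 = 115 ≤ 120
  N24 sheds 170 MW to N27: 170 each.
    N27: 125+170 = 295 > 80
Round 2 — N27 trips offline.
  N27 sheds 295 MW: no online neighbours, lost.
No further trips.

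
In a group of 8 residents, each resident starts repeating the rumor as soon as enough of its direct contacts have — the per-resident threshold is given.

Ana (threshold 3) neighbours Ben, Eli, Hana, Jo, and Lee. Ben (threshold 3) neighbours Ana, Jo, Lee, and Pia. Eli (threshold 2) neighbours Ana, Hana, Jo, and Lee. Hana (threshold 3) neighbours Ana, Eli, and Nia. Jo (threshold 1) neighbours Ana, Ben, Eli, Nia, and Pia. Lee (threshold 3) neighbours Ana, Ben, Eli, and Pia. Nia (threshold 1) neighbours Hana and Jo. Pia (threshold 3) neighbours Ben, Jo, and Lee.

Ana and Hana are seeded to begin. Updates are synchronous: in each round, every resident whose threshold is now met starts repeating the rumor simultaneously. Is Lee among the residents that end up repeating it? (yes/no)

Round 1 — Ana, Hana start repeating the rumor (initial).
Round 2 — checking thresholds:
  Ben: 1 of 4 neighbours < 3, not yet.
  Eli: 2 of 4 neighbours ≥ 2, starts repeating the rumor.
  Jo: 1 of 5 neighbours ≥ 1, starts repeating the rumor.
  Lee: 1 of 4 neighbours < 3, not yet.
  Nia: 1 of 2 neighbours ≥ 1, starts repeating the rumor.
Round 3 — no new spreads; cascade stops.

no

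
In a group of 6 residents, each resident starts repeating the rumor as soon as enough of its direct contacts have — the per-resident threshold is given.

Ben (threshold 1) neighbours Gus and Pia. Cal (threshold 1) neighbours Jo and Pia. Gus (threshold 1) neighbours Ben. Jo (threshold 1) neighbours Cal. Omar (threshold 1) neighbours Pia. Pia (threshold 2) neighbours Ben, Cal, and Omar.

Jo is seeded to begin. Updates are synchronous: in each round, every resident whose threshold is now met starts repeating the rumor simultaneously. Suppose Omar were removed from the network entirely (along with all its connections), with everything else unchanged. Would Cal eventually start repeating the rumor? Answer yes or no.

yes

With Omar removed:
Round 1 — Jo starts repeating the rumor (initial).
Round 2 — checking thresholds:
  Cal: 1 of 2 neighbours ≥ 1, starts repeating the rumor.
Round 3 — no new spreads; cascade stops.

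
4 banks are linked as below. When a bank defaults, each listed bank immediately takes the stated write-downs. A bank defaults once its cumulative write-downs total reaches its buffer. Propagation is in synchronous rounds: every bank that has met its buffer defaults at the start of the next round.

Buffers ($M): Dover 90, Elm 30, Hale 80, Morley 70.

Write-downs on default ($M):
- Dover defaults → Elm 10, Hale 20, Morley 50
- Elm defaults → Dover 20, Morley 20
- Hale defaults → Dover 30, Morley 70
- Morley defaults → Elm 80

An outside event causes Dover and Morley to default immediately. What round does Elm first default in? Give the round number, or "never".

Round 1 — Dover, Morley default (initial).
  Elm: +10+80 → 90 ≥ 30
  Hale: +20 → 20 < 80
Round 2 — Elm defaults.
No further defaults.

2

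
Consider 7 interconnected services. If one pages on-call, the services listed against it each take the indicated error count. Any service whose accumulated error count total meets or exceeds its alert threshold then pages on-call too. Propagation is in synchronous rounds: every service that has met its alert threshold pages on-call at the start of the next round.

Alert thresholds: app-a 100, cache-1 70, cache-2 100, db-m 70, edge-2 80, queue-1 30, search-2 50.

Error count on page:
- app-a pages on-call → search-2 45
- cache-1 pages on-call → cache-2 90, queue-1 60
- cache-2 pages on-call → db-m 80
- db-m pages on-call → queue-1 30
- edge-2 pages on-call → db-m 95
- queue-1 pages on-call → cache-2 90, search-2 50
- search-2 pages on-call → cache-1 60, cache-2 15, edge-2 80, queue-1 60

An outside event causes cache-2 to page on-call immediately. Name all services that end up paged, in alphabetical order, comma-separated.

cache-2, db-m, edge-2, queue-1, search-2

Round 1 — cache-2 pages on-call (initial).
  db-m: +80 → 80 ≥ 70
Round 2 — db-m pages on-call.
  queue-1: +30 → 30 ≥ 30
Round 3 — queue-1 pages on-call.
  search-2: +50 → 50 ≥ 50
Round 4 — search-2 pages on-call.
  cache-1: +60 → 60 < 70
  edge-2: +80 → 80 ≥ 80
Round 5 — edge-2 pages on-call.
No further pages.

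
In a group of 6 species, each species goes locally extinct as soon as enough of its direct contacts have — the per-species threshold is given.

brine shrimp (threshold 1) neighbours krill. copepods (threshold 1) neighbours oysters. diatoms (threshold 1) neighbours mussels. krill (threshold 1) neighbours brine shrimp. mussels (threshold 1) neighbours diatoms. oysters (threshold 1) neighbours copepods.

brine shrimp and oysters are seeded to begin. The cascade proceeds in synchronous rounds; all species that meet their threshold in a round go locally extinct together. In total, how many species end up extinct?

Round 1 — brine shrimp, oysters go locally extinct (initial).
Round 2 — checking thresholds:
  copepods: 1 of 1 neighbours ≥ 1, goes locally extinct.
  krill: 1 of 1 neighbours ≥ 1, goes locally extinct.
Round 3 — no new extinctions; cascade stops.

4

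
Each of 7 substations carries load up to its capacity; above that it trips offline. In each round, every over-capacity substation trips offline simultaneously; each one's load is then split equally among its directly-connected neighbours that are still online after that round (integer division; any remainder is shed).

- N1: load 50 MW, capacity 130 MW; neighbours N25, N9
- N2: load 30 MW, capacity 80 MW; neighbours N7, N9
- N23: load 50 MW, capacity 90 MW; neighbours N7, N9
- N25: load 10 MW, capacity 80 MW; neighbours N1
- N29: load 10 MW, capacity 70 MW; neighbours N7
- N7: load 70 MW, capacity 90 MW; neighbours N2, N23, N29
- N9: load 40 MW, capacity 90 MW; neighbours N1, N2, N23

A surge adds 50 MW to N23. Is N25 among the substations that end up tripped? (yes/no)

Round 1 — N23 at 100 > 90. N23 trips offline.
  N23 sheds 100 MW to N7, N9: 50 each.
    N7: 70+50 = 120 > 90
    N9: 40+50 = 90 ≤ 90
Round 2 — N7 trips offline.
  N7 sheds 120 MW to N2, N29: 60 each.
    N2: 30+60 = 90 > 80
    N29: 10+60 = 70 ≤ 70
Round 3 — N2 trips offline.
  N2 sheds 90 MW to N9: 90 each.
    N9: 90+90 = 180 > 90
Round 4 — N9 trips offline.
  N9 sheds 180 MW to N1: 180 each.
    N1: 50+180 = 230 > 130
Round 5 — N1 trips offline.
  N1 sheds 230 MW to N25: 230 each.
    N25: 10+230 = 240 > 80
Round 6 — N25 trips offline.
  N25 sheds 240 MW: no online neighbours, lost.
No further trips.

yes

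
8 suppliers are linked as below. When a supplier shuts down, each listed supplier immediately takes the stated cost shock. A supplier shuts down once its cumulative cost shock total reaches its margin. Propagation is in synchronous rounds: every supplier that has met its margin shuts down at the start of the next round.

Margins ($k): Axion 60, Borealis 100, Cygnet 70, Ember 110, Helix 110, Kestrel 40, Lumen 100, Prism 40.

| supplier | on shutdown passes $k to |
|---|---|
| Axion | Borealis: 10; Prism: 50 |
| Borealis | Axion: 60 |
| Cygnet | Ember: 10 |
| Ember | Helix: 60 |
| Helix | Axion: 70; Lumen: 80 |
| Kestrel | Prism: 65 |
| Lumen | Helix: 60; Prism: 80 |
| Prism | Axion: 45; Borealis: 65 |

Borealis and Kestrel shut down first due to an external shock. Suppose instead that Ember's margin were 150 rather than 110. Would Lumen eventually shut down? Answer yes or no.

With Ember's margin at 150:
Round 1 — Borealis, Kestrel shut down (initial).
  Axion: +60 → 60 ≥ 60
  Prism: +65 → 65 ≥ 40
Round 2 — Axion, Prism shut down.
No further shutdowns.

no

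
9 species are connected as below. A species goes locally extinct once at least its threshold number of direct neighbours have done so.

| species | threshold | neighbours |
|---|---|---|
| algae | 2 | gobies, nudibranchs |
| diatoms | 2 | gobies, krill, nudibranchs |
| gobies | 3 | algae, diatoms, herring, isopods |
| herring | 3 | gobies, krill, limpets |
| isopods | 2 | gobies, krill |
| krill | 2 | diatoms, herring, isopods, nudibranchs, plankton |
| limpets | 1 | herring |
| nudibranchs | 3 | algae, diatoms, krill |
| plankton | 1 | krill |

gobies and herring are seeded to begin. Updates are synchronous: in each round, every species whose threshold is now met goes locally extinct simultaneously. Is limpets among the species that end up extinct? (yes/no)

yes

Round 1 — gobies, herring go locally extinct (initial).
Round 2 — checking thresholds:
  algae: 1 of 2 neighbours < 2, below threshold.
  diatoms: 1 of 3 neighbours < 2, below threshold.
  isopods: 1 of 2 neighbours < 2, below threshold.
  krill: 1 of 5 neighbours < 2, below threshold.
  limpets: 1 of 1 neighbours ≥ 1, goes locally extinct.
Round 3 — no new extinctions; cascade stops.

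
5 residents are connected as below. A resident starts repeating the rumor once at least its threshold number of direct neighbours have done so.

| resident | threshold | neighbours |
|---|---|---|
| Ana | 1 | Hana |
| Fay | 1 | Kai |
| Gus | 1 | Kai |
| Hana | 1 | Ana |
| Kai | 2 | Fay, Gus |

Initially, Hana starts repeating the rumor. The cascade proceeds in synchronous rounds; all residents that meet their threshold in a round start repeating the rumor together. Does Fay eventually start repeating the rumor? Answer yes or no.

Round 1 — Hana starts repeating the rumor (initial).
Round 2 — checking thresholds:
  Ana: 1 of 1 neighbours ≥ 1, starts repeating the rumor.
Round 3 — no new spreads; cascade stops.

no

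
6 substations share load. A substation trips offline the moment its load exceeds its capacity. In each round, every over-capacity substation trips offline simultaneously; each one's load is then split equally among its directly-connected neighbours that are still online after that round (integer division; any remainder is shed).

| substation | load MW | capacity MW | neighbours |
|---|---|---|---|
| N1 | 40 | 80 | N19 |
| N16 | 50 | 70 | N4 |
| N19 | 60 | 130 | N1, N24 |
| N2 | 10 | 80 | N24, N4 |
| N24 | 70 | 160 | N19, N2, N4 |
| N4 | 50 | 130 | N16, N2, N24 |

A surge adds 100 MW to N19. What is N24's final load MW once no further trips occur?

150

Round 1 — N19 at 160 > 130. N19 trips offline.
  N19 sheds 160 MW to N1, N24: 80 each.
    N1: 40+80 = 120 > 80
    N24: 70+80 = 150 ≤ 160
Round 2 — N1 trips offline.
  N1 sheds 120 MW: no online neighbours, lost.
No further trips.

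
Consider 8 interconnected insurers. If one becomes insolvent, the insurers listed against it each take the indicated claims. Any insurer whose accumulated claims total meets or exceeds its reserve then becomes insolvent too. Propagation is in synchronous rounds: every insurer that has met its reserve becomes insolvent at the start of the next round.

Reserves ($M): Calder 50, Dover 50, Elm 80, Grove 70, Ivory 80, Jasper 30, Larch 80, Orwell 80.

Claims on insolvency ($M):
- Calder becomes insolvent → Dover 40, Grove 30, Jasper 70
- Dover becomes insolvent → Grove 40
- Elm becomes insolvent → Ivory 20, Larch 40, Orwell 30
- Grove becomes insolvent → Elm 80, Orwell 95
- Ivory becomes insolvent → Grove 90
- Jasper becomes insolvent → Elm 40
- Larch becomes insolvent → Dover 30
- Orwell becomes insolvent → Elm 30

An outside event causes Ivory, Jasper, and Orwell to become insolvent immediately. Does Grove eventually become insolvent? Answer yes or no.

Round 1 — Ivory, Jasper, Orwell become insolvent (initial).
  Elm: +40+30 → 70 < 80
  Grove: +90 → 90 ≥ 70
Round 2 — Grove becomes insolvent.
  Elm: +80 → 150 ≥ 80
Round 3 — Elm becomes insolvent.
  Larch: +40 → 40 < 80
No further insolvencies.

yes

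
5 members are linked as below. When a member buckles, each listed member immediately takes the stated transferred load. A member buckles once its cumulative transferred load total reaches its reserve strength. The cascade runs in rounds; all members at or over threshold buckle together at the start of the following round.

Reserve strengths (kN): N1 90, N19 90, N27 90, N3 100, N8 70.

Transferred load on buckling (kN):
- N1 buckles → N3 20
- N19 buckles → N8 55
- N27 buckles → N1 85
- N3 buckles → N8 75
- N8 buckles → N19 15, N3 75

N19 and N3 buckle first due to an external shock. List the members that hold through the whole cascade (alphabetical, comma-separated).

Round 1 — N19, N3 buckle (initial).
  N8: +55+75 → 130 ≥ 70
Round 2 — N8 buckles.
No further bucklings.

N1, N27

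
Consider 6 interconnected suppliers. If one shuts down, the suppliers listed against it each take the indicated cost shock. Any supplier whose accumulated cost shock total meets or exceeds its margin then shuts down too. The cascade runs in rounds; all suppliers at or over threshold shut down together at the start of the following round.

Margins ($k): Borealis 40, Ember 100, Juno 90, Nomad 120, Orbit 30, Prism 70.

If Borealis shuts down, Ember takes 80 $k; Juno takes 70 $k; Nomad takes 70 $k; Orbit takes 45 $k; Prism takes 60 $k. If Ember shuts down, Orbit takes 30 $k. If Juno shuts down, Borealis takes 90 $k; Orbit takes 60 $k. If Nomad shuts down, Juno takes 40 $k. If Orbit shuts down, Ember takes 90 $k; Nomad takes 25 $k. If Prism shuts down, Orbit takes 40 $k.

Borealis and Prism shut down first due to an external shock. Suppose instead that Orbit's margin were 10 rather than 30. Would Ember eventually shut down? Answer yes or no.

With Orbit's margin at 10:
Round 1 — Borealis, Prism shut down (initial).
  Ember: +80 → 80 < 100
  Juno: +70 → 70 < 90
  Nomad: +70 → 70 < 120
  Orbit: +45+40 → 85 ≥ 10
Round 2 — Orbit shuts down.
  Ember: +90 → 170 ≥ 100
  Nomad: +25 → 95 < 120
Round 3 — Ember shuts down.
No further shutdowns.

yes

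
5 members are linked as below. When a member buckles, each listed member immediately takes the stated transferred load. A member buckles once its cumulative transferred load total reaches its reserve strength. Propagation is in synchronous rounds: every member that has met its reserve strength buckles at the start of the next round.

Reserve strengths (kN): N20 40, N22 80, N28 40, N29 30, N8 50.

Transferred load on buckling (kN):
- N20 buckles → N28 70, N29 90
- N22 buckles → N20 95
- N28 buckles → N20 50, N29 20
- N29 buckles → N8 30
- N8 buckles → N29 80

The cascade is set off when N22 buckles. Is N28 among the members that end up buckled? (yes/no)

yes

Round 1 — N22 buckles (initial).
  N20: +95 → 95 ≥ 40
Round 2 — N20 buckles.
  N28: +70 → 70 ≥ 40
  N29: +90 → 90 ≥ 30
Round 3 — N28, N29 buckle.
  N8: +30 → 30 < 50
No further bucklings.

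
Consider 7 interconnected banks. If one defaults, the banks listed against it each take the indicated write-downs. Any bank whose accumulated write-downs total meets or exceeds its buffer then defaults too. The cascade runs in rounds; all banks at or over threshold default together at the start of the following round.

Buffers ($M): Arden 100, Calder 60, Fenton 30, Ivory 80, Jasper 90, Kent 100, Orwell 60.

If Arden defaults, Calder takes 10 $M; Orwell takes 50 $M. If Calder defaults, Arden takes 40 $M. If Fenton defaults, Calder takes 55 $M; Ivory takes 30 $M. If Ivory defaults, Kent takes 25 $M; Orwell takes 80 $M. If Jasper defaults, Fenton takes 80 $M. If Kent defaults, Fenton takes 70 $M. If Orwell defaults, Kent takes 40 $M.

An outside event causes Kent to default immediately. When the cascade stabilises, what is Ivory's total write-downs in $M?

Round 1 — Kent defaults (initial).
  Fenton: +70 → 70 ≥ 30
Round 2 — Fenton defaults.
  Calder: +55 → 55 < 60
  Ivory: +30 → 30 < 80
No further defaults.

30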